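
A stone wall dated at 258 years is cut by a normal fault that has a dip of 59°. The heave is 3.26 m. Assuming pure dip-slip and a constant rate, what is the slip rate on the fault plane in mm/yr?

24.5 mm/yr

dip-slip = heave / cos(dip) = 3.26 m / cos(59°) = 6.330 m
rate = 6.330 m / 258 years = 0.0245 m/yr = 24.5 mm/yr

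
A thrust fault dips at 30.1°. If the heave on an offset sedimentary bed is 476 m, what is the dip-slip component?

dip-slip = heave / cos(dip) = 476 / cos(30.1°) = 550 m

550 m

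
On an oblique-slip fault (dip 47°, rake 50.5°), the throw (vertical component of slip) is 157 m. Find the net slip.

278 m

dip-slip = throw / sin(dip) = 157 / sin(47°) = 214.7 m
net slip = dip-slip / sin(rake) = 214.7 / sin(50.5°) = 278 m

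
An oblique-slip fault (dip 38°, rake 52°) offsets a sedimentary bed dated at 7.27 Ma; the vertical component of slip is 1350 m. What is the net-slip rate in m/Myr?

dip-slip = throw / sin(dip) = 1350 / sin(38°) = 2193 m
net slip = dip-slip / sin(rake) = 2193 / sin(52°) = 2783 m
rate = 2783 m / 7.27 Ma = 0.000383 m/yr = 383 m/Myr

383 m/Myr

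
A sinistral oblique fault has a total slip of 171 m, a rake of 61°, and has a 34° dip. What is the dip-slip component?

150 m

dip-slip = net slip × sin(rake) = 171 m × sin(61°) = 150 m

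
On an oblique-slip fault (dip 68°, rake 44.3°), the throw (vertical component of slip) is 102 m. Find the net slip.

158 m

dip-slip = throw / sin(dip) = 102 / sin(68°) = 110 m
net slip = dip-slip / sin(rake) = 110 / sin(44.3°) = 158 m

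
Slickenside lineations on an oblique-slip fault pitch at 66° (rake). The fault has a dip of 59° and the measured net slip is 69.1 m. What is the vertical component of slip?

dip-slip = net slip × sin(rake) = 69.1 m × sin(66°) = 63.13 m
throw = dip-slip × sin(dip) = 63.13 × sin(59°) = 54.1 m

54.1 m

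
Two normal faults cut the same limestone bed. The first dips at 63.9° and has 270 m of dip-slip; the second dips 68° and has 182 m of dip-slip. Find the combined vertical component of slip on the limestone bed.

throw_A = 270 × sin(63.9°) = 242.5 m
throw_B = 182 × sin(68°) = 168.7 m
total = 242.5 + 168.7 = 411 m

411 m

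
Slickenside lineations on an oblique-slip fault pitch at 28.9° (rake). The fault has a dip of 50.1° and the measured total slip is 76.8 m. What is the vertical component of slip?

28.5 m

dip-slip = net slip × sin(rake) = 76.8 m × sin(28.9°) = 37.12 m
throw = dip-slip × sin(dip) = 37.12 × sin(50.1°) = 28.5 m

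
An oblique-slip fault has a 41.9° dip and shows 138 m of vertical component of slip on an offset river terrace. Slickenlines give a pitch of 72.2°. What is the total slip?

dip-slip = throw / sin(dip) = 138 / sin(41.9°) = 206.6 m
net slip = dip-slip / sin(rake) = 206.6 / sin(72.2°) = 217 m

217 m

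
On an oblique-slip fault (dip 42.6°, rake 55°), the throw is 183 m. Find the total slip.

dip-slip = throw / sin(dip) = 183 / sin(42.6°) = 270.4 m
net slip = dip-slip / sin(rake) = 270.4 / sin(55°) = 330 m

330 m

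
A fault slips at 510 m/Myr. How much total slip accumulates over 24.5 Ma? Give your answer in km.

slip = rate × time = 510 m/Myr × 24.5 Ma = 12500 m = 12.5 km

12.5 km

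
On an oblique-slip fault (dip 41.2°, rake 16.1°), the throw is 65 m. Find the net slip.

356 m

dip-slip = throw / sin(dip) = 65 / sin(41.2°) = 98.68 m
net slip = dip-slip / sin(rake) = 98.68 / sin(16.1°) = 356 m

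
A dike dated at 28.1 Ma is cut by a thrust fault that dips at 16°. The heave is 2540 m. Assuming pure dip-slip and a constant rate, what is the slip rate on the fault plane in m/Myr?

dip-slip = heave / cos(dip) = 2540 m / cos(16°) = 2642 m
rate = 2642 m / 28.1 Ma = 0.0000940 m/yr = 94 m/Myr

94 m/Myr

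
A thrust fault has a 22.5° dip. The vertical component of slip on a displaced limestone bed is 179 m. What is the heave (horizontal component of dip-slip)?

heave = throw / tan(dip) = 179 / tan(22.5°) = 432 m

432 m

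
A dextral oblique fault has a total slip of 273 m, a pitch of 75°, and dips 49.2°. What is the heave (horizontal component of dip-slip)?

dip-slip = net slip × sin(rake) = 273 m × sin(75°) = 263.7 m
heave = dip-slip × cos(dip) = 263.7 × cos(49.2°) = 172 m

172 m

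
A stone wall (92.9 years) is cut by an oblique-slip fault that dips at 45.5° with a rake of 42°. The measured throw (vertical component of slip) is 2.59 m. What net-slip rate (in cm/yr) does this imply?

dip-slip = throw / sin(dip) = 2.59 / sin(45.5°) = 3.631 m
net slip = dip-slip / sin(rake) = 3.631 / sin(42°) = 5.427 m
rate = 5.427 m / 92.9 years = 0.0584 m/yr = 5.84 cm/yr

5.84 cm/yr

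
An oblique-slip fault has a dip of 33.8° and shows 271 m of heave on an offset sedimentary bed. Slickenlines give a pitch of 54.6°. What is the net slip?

400 m

dip-slip = heave / cos(dip) = 271 / cos(33.8°) = 326.1 m
net slip = dip-slip / sin(rake) = 326.1 / sin(54.6°) = 400 m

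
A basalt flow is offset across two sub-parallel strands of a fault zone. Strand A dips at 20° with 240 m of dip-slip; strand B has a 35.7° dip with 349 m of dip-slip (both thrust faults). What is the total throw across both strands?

throw_A = 240 × sin(20°) = 82.08 m
throw_B = 349 × sin(35.7°) = 203.7 m
total = 82.08 + 203.7 = 286 m

286 m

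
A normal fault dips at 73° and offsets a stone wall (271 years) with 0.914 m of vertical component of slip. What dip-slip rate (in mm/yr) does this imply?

dip-slip = throw / sin(dip) = 0.914 m / sin(73°) = 0.9558 m
rate = 0.9558 m / 271 years = 0.00353 m/yr = 3.53 mm/yr

3.53 mm/yr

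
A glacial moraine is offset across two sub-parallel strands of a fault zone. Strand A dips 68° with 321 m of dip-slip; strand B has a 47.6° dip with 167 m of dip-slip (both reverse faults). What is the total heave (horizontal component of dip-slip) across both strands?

233 m

heave_A = 321 × cos(68°) = 120.2 m
heave_B = 167 × cos(47.6°) = 112.6 m
total = 120.2 + 112.6 = 233 m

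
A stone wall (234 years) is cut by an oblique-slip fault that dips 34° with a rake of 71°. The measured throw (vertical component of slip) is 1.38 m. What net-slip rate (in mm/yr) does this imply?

11.2 mm/yr

dip-slip = throw / sin(dip) = 1.38 / sin(34°) = 2.468 m
net slip = dip-slip / sin(rake) = 2.468 / sin(71°) = 2.610 m
rate = 2.610 m / 234 years = 0.0112 m/yr = 11.2 mm/yr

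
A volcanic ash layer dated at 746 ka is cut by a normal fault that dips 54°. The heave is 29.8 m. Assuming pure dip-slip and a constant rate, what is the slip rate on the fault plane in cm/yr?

dip-slip = heave / cos(dip) = 29.8 m / cos(54°) = 50.70 m
rate = 50.70 m / 746 ka = 0.0000680 m/yr = 0.00680 cm/yr

0.00680 cm/yr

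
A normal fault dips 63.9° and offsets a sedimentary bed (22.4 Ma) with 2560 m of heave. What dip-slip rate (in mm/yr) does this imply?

dip-slip = heave / cos(dip) = 2560 m / cos(63.9°) = 5819 m
rate = 5819 m / 22.4 Ma = 0.000260 m/yr = 0.260 mm/yr

0.260 mm/yr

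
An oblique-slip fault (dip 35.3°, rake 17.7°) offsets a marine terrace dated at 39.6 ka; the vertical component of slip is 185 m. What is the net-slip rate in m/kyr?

26.6 m/kyr

dip-slip = throw / sin(dip) = 185 / sin(35.3°) = 320.1 m
net slip = dip-slip / sin(rake) = 320.1 / sin(17.7°) = 1053 m
rate = 1053 m / 39.6 ka = 0.0266 m/yr = 26.6 m/kyr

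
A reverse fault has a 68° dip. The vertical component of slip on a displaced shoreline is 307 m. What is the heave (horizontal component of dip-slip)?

124 m

heave = throw / tan(dip) = 307 / tan(68°) = 124 m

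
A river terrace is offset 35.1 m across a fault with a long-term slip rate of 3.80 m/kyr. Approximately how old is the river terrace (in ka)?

age = offset / rate = 35.1 m / (3.80 m/kyr) = 9240 yr = 9.24 ka

9.24 ka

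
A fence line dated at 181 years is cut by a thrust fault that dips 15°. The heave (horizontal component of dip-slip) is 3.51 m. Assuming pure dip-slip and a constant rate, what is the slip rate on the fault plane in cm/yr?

2.01 cm/yr

dip-slip = heave / cos(dip) = 3.51 m / cos(15°) = 3.634 m
rate = 3.634 m / 181 years = 0.0201 m/yr = 2.01 cm/yr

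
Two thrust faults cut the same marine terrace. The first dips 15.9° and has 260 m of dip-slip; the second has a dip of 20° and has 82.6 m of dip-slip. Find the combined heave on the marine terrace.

heave_A = 260 × cos(15.9°) = 250.1 m
heave_B = 82.6 × cos(20°) = 77.62 m
total = 250.1 + 77.62 = 328 m

328 m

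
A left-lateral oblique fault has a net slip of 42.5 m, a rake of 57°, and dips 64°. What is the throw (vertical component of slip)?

32 m

dip-slip = net slip × sin(rake) = 42.5 m × sin(57°) = 35.64 m
throw = dip-slip × sin(dip) = 35.64 × sin(64°) = 32 m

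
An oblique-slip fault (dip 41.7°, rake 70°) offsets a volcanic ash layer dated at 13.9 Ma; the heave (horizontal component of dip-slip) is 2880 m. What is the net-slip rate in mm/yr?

0.295 mm/yr

dip-slip = heave / cos(dip) = 2880 / cos(41.7°) = 3857 m
net slip = dip-slip / sin(rake) = 3857 / sin(70°) = 4105 m
rate = 4105 m / 13.9 Ma = 0.000295 m/yr = 0.295 mm/yr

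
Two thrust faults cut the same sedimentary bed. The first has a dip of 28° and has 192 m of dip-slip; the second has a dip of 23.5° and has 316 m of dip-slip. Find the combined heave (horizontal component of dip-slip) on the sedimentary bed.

459 m

heave_A = 192 × cos(28°) = 169.5 m
heave_B = 316 × cos(23.5°) = 289.8 m
total = 169.5 + 289.8 = 459 m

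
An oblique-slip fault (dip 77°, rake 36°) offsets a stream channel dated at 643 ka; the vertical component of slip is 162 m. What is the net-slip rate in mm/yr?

0.440 mm/yr

dip-slip = throw / sin(dip) = 162 / sin(77°) = 166.3 m
net slip = dip-slip / sin(rake) = 166.3 / sin(36°) = 282.9 m
rate = 282.9 m / 643 ka = 0.000440 m/yr = 0.440 mm/yr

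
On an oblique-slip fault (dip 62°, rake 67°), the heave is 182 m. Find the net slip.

dip-slip = heave / cos(dip) = 182 / cos(62°) = 387.7 m
net slip = dip-slip / sin(rake) = 387.7 / sin(67°) = 421 m

421 m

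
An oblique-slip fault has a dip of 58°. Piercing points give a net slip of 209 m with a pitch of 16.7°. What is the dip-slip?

60.1 m

dip-slip = net slip × sin(rake) = 209 m × sin(16.7°) = 60.1 m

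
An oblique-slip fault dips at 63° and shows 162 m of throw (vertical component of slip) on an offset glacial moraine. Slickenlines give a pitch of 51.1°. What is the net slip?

dip-slip = throw / sin(dip) = 162 / sin(63°) = 181.8 m
net slip = dip-slip / sin(rake) = 181.8 / sin(51.1°) = 234 m

234 m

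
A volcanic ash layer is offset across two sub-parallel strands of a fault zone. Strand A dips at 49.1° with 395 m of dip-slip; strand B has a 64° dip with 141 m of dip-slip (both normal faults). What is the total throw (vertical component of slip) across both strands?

throw_A = 395 × sin(49.1°) = 298.6 m
throw_B = 141 × sin(64°) = 126.7 m
total = 298.6 + 126.7 = 425 m

425 m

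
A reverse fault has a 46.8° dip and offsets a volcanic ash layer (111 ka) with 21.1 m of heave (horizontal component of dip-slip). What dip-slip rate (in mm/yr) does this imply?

dip-slip = heave / cos(dip) = 21.1 m / cos(46.8°) = 30.82 m
rate = 30.82 m / 111 ka = 0.000278 m/yr = 0.278 mm/yr

0.278 mm/yr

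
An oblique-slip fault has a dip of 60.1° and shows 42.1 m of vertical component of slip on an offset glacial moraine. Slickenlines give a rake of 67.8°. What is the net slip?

52.5 m

dip-slip = throw / sin(dip) = 42.1 / sin(60.1°) = 48.56 m
net slip = dip-slip / sin(rake) = 48.56 / sin(67.8°) = 52.5 m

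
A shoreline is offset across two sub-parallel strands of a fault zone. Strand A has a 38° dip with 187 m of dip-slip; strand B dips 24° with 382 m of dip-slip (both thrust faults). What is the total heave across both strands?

heave_A = 187 × cos(38°) = 147.4 m
heave_B = 382 × cos(24°) = 349 m
total = 147.4 + 349 = 496 m

496 m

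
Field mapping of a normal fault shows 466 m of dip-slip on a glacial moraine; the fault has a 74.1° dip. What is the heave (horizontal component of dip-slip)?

128 m

heave = dip-slip × cos(dip) = 466 m × cos(74.1°) = 128 m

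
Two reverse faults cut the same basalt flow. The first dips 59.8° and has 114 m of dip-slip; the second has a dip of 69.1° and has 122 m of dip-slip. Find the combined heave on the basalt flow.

heave_A = 114 × cos(59.8°) = 57.34 m
heave_B = 122 × cos(69.1°) = 43.52 m
total = 57.34 + 43.52 = 101 m

101 m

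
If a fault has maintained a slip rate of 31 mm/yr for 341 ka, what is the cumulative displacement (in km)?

slip = rate × time = 31 mm/yr × 341 ka = 10600 m = 10.6 km

10.6 km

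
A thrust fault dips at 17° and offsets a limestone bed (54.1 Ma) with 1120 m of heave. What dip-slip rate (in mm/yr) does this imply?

dip-slip = heave / cos(dip) = 1120 m / cos(17°) = 1171 m
rate = 1171 m / 54.1 Ma = 0.0000216 m/yr = 0.0216 mm/yr

0.0216 mm/yr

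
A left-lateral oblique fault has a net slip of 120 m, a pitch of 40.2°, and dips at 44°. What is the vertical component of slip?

dip-slip = net slip × sin(rake) = 120 m × sin(40.2°) = 77.45 m
throw = dip-slip × sin(dip) = 77.45 × sin(44°) = 53.8 m

53.8 m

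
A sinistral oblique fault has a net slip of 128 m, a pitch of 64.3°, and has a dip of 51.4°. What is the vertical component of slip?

dip-slip = net slip × sin(rake) = 128 m × sin(64.3°) = 115.3 m
throw = dip-slip × sin(dip) = 115.3 × sin(51.4°) = 90.1 m

90.1 m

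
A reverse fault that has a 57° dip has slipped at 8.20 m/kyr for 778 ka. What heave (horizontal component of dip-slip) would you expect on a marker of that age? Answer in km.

dip-slip = rate × time = 8.20 m/kyr × 778 ka = 6380 m
heave = dip-slip × cos(dip) = 6380 × cos(57°) = 3470 m = 3.47 km

3.47 km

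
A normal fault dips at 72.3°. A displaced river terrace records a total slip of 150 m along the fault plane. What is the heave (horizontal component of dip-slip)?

heave = dip-slip × cos(dip) = 150 m × cos(72.3°) = 45.6 m

45.6 m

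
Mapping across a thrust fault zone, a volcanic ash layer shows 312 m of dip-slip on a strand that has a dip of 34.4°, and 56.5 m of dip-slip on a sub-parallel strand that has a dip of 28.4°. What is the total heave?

307 m

heave_A = 312 × cos(34.4°) = 257.4 m
heave_B = 56.5 × cos(28.4°) = 49.70 m
total = 257.4 + 49.70 = 307 m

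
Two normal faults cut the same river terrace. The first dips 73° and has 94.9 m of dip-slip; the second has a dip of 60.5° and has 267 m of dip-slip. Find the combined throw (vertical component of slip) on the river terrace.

323 m

throw_A = 94.9 × sin(73°) = 90.75 m
throw_B = 267 × sin(60.5°) = 232.4 m
total = 90.75 + 232.4 = 323 m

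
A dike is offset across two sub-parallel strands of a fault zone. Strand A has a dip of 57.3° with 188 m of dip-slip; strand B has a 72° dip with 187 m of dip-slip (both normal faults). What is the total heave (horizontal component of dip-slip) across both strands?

159 m

heave_A = 188 × cos(57.3°) = 101.6 m
heave_B = 187 × cos(72°) = 57.79 m
total = 101.6 + 57.79 = 159 m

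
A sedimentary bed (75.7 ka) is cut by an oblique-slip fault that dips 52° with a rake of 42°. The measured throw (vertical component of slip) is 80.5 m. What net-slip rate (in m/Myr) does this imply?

dip-slip = throw / sin(dip) = 80.5 / sin(52°) = 102.2 m
net slip = dip-slip / sin(rake) = 102.2 / sin(42°) = 152.7 m
rate = 152.7 m / 75.7 ka = 0.00202 m/yr = 2020 m/Myr

2020 m/Myr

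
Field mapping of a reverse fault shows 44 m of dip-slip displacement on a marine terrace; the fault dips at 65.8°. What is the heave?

heave = dip-slip × cos(dip) = 44 m × cos(65.8°) = 18 m

18 m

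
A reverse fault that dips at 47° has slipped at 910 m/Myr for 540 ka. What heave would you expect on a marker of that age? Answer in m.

dip-slip = rate × time = 910 m/Myr × 540 ka = 491.4 m
heave = dip-slip × cos(dip) = 491.4 × cos(47°) = 335 m

335 m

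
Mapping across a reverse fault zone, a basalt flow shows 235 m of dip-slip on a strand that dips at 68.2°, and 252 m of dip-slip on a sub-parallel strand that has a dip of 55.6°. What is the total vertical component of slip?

throw_A = 235 × sin(68.2°) = 218.2 m
throw_B = 252 × sin(55.6°) = 207.9 m
total = 218.2 + 207.9 = 426 m

426 m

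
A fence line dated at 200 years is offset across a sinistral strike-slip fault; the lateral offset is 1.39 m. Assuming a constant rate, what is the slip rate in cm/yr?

rate = 1.39 m / 200 years = 0.00695 m/yr = 0.695 cm/yr

0.695 cm/yr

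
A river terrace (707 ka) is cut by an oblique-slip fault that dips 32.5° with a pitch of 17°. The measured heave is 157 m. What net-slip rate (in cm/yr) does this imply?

dip-slip = heave / cos(dip) = 157 / cos(32.5°) = 186.2 m
net slip = dip-slip / sin(rake) = 186.2 / sin(17°) = 636.7 m
rate = 636.7 m / 707 ka = 0.000901 m/yr = 0.0901 cm/yr

0.0901 cm/yr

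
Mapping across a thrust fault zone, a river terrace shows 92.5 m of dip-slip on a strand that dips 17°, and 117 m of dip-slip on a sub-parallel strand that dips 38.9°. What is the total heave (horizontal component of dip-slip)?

heave_A = 92.5 × cos(17°) = 88.46 m
heave_B = 117 × cos(38.9°) = 91.05 m
total = 88.46 + 91.05 = 180 m

180 m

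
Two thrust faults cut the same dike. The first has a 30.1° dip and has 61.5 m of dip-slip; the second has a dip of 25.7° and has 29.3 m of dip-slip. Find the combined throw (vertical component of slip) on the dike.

throw_A = 61.5 × sin(30.1°) = 30.84 m
throw_B = 29.3 × sin(25.7°) = 12.71 m
total = 30.84 + 12.71 = 43.5 m

43.5 m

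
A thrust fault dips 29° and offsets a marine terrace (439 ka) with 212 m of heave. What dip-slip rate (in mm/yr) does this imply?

0.552 mm/yr

dip-slip = heave / cos(dip) = 212 m / cos(29°) = 242.4 m
rate = 242.4 m / 439 ka = 0.000552 m/yr = 0.552 mm/yr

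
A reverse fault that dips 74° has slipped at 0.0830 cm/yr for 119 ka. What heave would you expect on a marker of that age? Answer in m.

27.2 m

dip-slip = rate × time = 0.0830 cm/yr × 119 ka = 98.77 m
heave = dip-slip × cos(dip) = 98.77 × cos(74°) = 27.2 m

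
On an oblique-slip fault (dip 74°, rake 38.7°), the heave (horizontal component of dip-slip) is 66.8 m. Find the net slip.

dip-slip = heave / cos(dip) = 66.8 / cos(74°) = 242.3 m
net slip = dip-slip / sin(rake) = 242.3 / sin(38.7°) = 388 m

388 m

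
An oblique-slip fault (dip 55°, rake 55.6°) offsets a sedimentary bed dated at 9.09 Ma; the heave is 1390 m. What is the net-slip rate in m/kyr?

0.323 m/kyr

dip-slip = heave / cos(dip) = 1390 / cos(55°) = 2423 m
net slip = dip-slip / sin(rake) = 2423 / sin(55.6°) = 2937 m
rate = 2937 m / 9.09 Ma = 0.000323 m/yr = 0.323 m/kyr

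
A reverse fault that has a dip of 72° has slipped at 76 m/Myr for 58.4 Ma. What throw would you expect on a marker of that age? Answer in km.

dip-slip = rate × time = 76 m/Myr × 58.4 Ma = 4438 m
throw = dip-slip × sin(dip) = 4438 × sin(72°) = 4220 m = 4.22 km

4.22 km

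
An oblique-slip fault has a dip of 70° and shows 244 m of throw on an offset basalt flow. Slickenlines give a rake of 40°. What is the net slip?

dip-slip = throw / sin(dip) = 244 / sin(70°) = 259.7 m
net slip = dip-slip / sin(rake) = 259.7 / sin(40°) = 404 m

404 m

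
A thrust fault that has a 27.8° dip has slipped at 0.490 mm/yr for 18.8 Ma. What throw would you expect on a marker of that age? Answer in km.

4.30 km

dip-slip = rate × time = 0.490 mm/yr × 18.8 Ma = 9212 m
throw = dip-slip × sin(dip) = 9212 × sin(27.8°) = 4300 m = 4.30 km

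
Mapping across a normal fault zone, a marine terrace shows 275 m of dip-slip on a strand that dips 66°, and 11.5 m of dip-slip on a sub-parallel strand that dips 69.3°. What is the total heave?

116 m

heave_A = 275 × cos(66°) = 111.9 m
heave_B = 11.5 × cos(69.3°) = 4.065 m
total = 111.9 + 4.065 = 116 m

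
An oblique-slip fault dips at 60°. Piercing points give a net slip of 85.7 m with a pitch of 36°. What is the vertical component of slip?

dip-slip = net slip × sin(rake) = 85.7 m × sin(36°) = 50.37 m
throw = dip-slip × sin(dip) = 50.37 × sin(60°) = 43.6 m

43.6 m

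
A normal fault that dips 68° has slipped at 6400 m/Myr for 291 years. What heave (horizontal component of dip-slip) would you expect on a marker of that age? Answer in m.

0.698 m

dip-slip = rate × time = 6400 m/Myr × 291 years = 1.862 m
heave = dip-slip × cos(dip) = 1.862 × cos(68°) = 0.698 m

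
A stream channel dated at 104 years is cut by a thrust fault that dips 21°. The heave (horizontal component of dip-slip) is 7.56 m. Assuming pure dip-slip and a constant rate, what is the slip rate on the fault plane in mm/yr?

dip-slip = heave / cos(dip) = 7.56 m / cos(21°) = 8.098 m
rate = 8.098 m / 104 years = 0.0779 m/yr = 77.9 mm/yr

77.9 mm/yr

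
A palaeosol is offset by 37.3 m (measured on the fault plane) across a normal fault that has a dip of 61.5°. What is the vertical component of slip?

throw = dip-slip × sin(dip) = 37.3 m × sin(61.5°) = 32.8 m

32.8 m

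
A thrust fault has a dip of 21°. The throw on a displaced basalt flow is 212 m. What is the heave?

552 m

heave = throw / tan(dip) = 212 / tan(21°) = 552 m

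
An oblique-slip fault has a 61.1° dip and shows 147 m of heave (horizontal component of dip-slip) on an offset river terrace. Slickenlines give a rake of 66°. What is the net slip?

333 m

dip-slip = heave / cos(dip) = 147 / cos(61.1°) = 304.2 m
net slip = dip-slip / sin(rake) = 304.2 / sin(66°) = 333 m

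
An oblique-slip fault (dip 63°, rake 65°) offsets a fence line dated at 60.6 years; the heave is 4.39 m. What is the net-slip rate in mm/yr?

dip-slip = heave / cos(dip) = 4.39 / cos(63°) = 9.670 m
net slip = dip-slip / sin(rake) = 9.670 / sin(65°) = 10.67 m
rate = 10.67 m / 60.6 years = 0.176 m/yr = 176 mm/yr

176 mm/yr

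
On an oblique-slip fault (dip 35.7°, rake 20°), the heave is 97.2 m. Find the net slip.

350 m

dip-slip = heave / cos(dip) = 97.2 / cos(35.7°) = 119.7 m
net slip = dip-slip / sin(rake) = 119.7 / sin(20°) = 350 m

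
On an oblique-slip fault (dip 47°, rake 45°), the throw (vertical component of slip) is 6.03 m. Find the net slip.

11.7 m

dip-slip = throw / sin(dip) = 6.03 / sin(47°) = 8.245 m
net slip = dip-slip / sin(rake) = 8.245 / sin(45°) = 11.7 m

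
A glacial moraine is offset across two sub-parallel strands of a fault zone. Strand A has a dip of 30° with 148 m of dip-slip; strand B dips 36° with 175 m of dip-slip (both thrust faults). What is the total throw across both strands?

throw_A = 148 × sin(30°) = 74 m
throw_B = 175 × sin(36°) = 102.9 m
total = 74 + 102.9 = 177 m

177 m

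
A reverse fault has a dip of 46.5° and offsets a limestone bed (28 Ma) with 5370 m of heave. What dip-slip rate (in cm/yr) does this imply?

dip-slip = heave / cos(dip) = 5370 m / cos(46.5°) = 7801 m
rate = 7801 m / 28 Ma = 0.000279 m/yr = 0.0279 cm/yr

0.0279 cm/yr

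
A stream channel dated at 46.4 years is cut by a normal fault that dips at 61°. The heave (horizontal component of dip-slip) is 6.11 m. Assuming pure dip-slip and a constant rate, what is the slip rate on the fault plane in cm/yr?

dip-slip = heave / cos(dip) = 6.11 m / cos(61°) = 12.60 m
rate = 12.60 m / 46.4 years = 0.272 m/yr = 27.2 cm/yr

27.2 cm/yr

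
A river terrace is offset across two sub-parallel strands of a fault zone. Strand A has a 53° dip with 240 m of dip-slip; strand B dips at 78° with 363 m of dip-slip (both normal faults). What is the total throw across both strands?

547 m

throw_A = 240 × sin(53°) = 191.7 m
throw_B = 363 × sin(78°) = 355.1 m
total = 191.7 + 355.1 = 547 m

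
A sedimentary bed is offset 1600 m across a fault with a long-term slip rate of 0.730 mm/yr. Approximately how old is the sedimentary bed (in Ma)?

2.19 Ma

age = offset / rate = 1600 m / (0.730 mm/yr) = 2.19e+06 yr = 2.19 Ma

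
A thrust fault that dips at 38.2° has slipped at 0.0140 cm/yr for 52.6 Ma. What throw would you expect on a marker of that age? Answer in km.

dip-slip = rate × time = 0.0140 cm/yr × 52.6 Ma = 7364 m
throw = dip-slip × sin(dip) = 7364 × sin(38.2°) = 4550 m = 4.55 km

4.55 km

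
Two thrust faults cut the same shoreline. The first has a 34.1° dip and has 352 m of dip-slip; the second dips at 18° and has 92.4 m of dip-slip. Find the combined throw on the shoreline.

226 m

throw_A = 352 × sin(34.1°) = 197.3 m
throw_B = 92.4 × sin(18°) = 28.55 m
total = 197.3 + 28.55 = 226 m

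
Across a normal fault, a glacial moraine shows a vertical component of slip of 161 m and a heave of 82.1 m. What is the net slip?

net slip = √(throw² + heave²) = √(161² + 82.1²) = 181 m

181 m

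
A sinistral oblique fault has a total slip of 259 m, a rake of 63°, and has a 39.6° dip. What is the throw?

dip-slip = net slip × sin(rake) = 259 m × sin(63°) = 230.8 m
throw = dip-slip × sin(dip) = 230.8 × sin(39.6°) = 147 m

147 m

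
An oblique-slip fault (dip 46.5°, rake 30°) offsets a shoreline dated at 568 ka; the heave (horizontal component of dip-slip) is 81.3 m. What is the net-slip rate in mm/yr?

0.416 mm/yr

dip-slip = heave / cos(dip) = 81.3 / cos(46.5°) = 118.1 m
net slip = dip-slip / sin(rake) = 118.1 / sin(30°) = 236.2 m
rate = 236.2 m / 568 ka = 0.000416 m/yr = 0.416 mm/yr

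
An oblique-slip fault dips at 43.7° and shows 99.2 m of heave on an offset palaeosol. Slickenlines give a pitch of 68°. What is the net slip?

dip-slip = heave / cos(dip) = 99.2 / cos(43.7°) = 137.2 m
net slip = dip-slip / sin(rake) = 137.2 / sin(68°) = 148 m

148 m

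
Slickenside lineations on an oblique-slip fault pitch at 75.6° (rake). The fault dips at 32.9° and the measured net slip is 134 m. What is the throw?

dip-slip = net slip × sin(rake) = 134 m × sin(75.6°) = 129.8 m
throw = dip-slip × sin(dip) = 129.8 × sin(32.9°) = 70.5 m

70.5 m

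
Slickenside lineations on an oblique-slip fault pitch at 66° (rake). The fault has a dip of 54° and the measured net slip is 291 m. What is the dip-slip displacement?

266 m

dip-slip = net slip × sin(rake) = 291 m × sin(66°) = 266 m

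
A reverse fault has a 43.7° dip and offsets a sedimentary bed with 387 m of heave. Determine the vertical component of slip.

throw = heave × tan(dip) = 387 × tan(43.7°) = 370 m

370 m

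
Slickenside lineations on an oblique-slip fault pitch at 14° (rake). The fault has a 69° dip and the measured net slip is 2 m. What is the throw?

0.452 m

dip-slip = net slip × sin(rake) = 2 m × sin(14°) = 0.4838 m
throw = dip-slip × sin(dip) = 0.4838 × sin(69°) = 0.452 m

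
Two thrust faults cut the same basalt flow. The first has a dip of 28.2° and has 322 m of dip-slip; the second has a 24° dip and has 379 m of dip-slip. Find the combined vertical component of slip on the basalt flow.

306 m

throw_A = 322 × sin(28.2°) = 152.2 m
throw_B = 379 × sin(24°) = 154.2 m
total = 152.2 + 154.2 = 306 m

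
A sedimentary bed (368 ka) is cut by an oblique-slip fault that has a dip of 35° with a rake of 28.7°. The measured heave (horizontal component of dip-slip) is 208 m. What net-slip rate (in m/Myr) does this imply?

1440 m/Myr

dip-slip = heave / cos(dip) = 208 / cos(35°) = 253.9 m
net slip = dip-slip / sin(rake) = 253.9 / sin(28.7°) = 528.8 m
rate = 528.8 m / 368 ka = 0.00144 m/yr = 1440 m/Myr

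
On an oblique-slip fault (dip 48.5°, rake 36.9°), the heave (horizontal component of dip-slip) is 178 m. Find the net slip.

447 m

dip-slip = heave / cos(dip) = 178 / cos(48.5°) = 268.6 m
net slip = dip-slip / sin(rake) = 268.6 / sin(36.9°) = 447 m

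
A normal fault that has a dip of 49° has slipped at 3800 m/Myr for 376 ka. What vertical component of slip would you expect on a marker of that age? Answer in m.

1080 m

dip-slip = rate × time = 3800 m/Myr × 376 ka = 1429 m
throw = dip-slip × sin(dip) = 1429 × sin(49°) = 1080 m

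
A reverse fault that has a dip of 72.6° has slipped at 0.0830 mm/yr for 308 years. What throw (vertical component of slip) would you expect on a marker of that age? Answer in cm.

2.44 cm

dip-slip = rate × time = 0.0830 mm/yr × 308 years = 0.02556 m
throw = dip-slip × sin(dip) = 0.02556 × sin(72.6°) = 0.0244 m = 2.44 cm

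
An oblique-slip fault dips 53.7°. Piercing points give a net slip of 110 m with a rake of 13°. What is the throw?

dip-slip = net slip × sin(rake) = 110 m × sin(13°) = 24.74 m
throw = dip-slip × sin(dip) = 24.74 × sin(53.7°) = 19.9 m

19.9 m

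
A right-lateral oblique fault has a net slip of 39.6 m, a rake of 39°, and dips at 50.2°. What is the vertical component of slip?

19.1 m

dip-slip = net slip × sin(rake) = 39.6 m × sin(39°) = 24.92 m
throw = dip-slip × sin(dip) = 24.92 × sin(50.2°) = 19.1 m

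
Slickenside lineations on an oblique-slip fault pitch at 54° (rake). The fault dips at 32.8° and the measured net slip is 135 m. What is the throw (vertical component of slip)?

59.2 m

dip-slip = net slip × sin(rake) = 135 m × sin(54°) = 109.2 m
throw = dip-slip × sin(dip) = 109.2 × sin(32.8°) = 59.2 m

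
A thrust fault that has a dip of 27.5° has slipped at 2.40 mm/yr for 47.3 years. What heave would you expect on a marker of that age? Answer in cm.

dip-slip = rate × time = 2.40 mm/yr × 47.3 years = 0.1135 m
heave = dip-slip × cos(dip) = 0.1135 × cos(27.5°) = 0.101 m = 10.1 cm

10.1 cm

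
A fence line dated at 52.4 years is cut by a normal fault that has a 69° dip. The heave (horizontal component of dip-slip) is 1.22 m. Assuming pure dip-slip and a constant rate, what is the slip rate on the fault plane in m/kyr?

65 m/kyr

dip-slip = heave / cos(dip) = 1.22 m / cos(69°) = 3.404 m
rate = 3.404 m / 52.4 years = 0.0650 m/yr = 65 m/kyr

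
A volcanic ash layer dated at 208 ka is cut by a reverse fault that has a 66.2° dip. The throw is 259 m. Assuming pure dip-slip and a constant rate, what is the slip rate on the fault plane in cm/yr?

0.136 cm/yr

dip-slip = throw / sin(dip) = 259 m / sin(66.2°) = 283.1 m
rate = 283.1 m / 208 ka = 0.00136 m/yr = 0.136 cm/yr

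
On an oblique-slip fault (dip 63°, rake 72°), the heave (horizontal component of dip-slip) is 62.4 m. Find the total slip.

145 m

dip-slip = heave / cos(dip) = 62.4 / cos(63°) = 137.4 m
net slip = dip-slip / sin(rake) = 137.4 / sin(72°) = 145 m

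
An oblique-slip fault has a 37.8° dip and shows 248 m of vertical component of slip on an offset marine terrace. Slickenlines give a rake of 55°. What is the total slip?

dip-slip = throw / sin(dip) = 248 / sin(37.8°) = 404.6 m
net slip = dip-slip / sin(rake) = 404.6 / sin(55°) = 494 m

494 m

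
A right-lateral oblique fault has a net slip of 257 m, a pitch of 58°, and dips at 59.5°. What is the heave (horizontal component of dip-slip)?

dip-slip = net slip × sin(rake) = 257 m × sin(58°) = 217.9 m
heave = dip-slip × cos(dip) = 217.9 × cos(59.5°) = 111 m

111 m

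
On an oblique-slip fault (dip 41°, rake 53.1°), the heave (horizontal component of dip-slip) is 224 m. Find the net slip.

371 m

dip-slip = heave / cos(dip) = 224 / cos(41°) = 296.8 m
net slip = dip-slip / sin(rake) = 296.8 / sin(53.1°) = 371 m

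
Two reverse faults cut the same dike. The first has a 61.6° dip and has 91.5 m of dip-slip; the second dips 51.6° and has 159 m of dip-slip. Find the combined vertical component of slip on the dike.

205 m

throw_A = 91.5 × sin(61.6°) = 80.49 m
throw_B = 159 × sin(51.6°) = 124.6 m
total = 80.49 + 124.6 = 205 m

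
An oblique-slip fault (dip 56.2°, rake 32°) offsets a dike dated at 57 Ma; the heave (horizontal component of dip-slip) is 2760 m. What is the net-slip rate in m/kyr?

0.164 m/kyr

dip-slip = heave / cos(dip) = 2760 / cos(56.2°) = 4961 m
net slip = dip-slip / sin(rake) = 4961 / sin(32°) = 9363 m
rate = 9363 m / 57 Ma = 0.000164 m/yr = 0.164 m/kyr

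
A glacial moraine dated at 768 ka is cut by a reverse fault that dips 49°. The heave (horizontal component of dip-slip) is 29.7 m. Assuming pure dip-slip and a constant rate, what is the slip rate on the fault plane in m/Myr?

58.9 m/Myr

dip-slip = heave / cos(dip) = 29.7 m / cos(49°) = 45.27 m
rate = 45.27 m / 768 ka = 0.0000589 m/yr = 58.9 m/Myr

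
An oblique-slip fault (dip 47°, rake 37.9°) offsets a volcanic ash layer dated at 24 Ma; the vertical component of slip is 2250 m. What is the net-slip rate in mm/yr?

dip-slip = throw / sin(dip) = 2250 / sin(47°) = 3076 m
net slip = dip-slip / sin(rake) = 3076 / sin(37.9°) = 5008 m
rate = 5008 m / 24 Ma = 0.000209 m/yr = 0.209 mm/yr

0.209 mm/yr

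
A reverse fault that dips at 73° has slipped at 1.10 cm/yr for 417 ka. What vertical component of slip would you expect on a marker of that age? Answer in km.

dip-slip = rate × time = 1.10 cm/yr × 417 ka = 4587 m
throw = dip-slip × sin(dip) = 4587 × sin(73°) = 4390 m = 4.39 km

4.39 km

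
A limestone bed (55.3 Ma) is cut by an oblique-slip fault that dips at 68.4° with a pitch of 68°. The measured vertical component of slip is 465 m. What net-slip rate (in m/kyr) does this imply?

dip-slip = throw / sin(dip) = 465 / sin(68.4°) = 500.1 m
net slip = dip-slip / sin(rake) = 500.1 / sin(68°) = 539.4 m
rate = 539.4 m / 55.3 Ma = 0.00000975 m/yr = 0.00975 m/kyr

0.00975 m/kyr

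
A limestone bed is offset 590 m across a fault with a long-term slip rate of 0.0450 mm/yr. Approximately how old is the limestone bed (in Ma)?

age = offset / rate = 590 m / (0.0450 mm/yr) = 1.31e+07 yr = 13.1 Ma

13.1 Ma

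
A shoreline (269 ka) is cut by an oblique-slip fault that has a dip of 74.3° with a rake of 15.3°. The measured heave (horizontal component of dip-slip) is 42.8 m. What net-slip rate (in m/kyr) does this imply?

dip-slip = heave / cos(dip) = 42.8 / cos(74.3°) = 158.2 m
net slip = dip-slip / sin(rake) = 158.2 / sin(15.3°) = 599.4 m
rate = 599.4 m / 269 ka = 0.00223 m/yr = 2.23 m/kyr

2.23 m/kyr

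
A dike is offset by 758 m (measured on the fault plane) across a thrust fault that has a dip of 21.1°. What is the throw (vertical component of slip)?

273 m

throw = dip-slip × sin(dip) = 758 m × sin(21.1°) = 273 m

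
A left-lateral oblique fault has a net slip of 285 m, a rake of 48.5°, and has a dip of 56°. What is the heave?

119 m

dip-slip = net slip × sin(rake) = 285 m × sin(48.5°) = 213.5 m
heave = dip-slip × cos(dip) = 213.5 × cos(56°) = 119 m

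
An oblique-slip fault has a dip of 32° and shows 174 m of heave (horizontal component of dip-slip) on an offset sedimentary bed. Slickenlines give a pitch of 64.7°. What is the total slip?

227 m

dip-slip = heave / cos(dip) = 174 / cos(32°) = 205.2 m
net slip = dip-slip / sin(rake) = 205.2 / sin(64.7°) = 227 m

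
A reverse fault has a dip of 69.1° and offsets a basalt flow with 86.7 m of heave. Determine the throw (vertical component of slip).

throw = heave × tan(dip) = 86.7 × tan(69.1°) = 227 m

227 m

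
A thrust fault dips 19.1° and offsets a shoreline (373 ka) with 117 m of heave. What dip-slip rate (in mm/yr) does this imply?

0.332 mm/yr

dip-slip = heave / cos(dip) = 117 m / cos(19.1°) = 123.8 m
rate = 123.8 m / 373 ka = 0.000332 m/yr = 0.332 mm/yr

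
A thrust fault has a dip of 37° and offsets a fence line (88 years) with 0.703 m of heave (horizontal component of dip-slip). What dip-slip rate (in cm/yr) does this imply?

1 cm/yr

dip-slip = heave / cos(dip) = 0.703 m / cos(37°) = 0.8803 m
rate = 0.8803 m / 88 years = 0.0100 m/yr = 1 cm/yr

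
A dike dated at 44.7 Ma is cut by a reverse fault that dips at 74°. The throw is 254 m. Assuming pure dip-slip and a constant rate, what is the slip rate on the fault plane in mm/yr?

0.00591 mm/yr

dip-slip = throw / sin(dip) = 254 m / sin(74°) = 264.2 m
rate = 264.2 m / 44.7 Ma = 0.00000591 m/yr = 0.00591 mm/yr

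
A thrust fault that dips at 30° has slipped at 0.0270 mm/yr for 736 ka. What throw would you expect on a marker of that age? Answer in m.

dip-slip = rate × time = 0.0270 mm/yr × 736 ka = 19.87 m
throw = dip-slip × sin(dip) = 19.87 × sin(30°) = 9.94 m

9.94 m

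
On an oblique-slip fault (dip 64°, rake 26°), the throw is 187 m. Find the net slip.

475 m

dip-slip = throw / sin(dip) = 187 / sin(64°) = 208.1 m
net slip = dip-slip / sin(rake) = 208.1 / sin(26°) = 475 m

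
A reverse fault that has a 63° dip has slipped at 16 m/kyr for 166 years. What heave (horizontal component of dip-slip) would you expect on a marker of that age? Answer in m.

dip-slip = rate × time = 16 m/kyr × 166 years = 2.656 m
heave = dip-slip × cos(dip) = 2.656 × cos(63°) = 1.21 m

1.21 m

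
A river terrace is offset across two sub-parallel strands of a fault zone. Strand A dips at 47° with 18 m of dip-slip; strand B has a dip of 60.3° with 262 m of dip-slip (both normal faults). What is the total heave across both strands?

heave_A = 18 × cos(47°) = 12.28 m
heave_B = 262 × cos(60.3°) = 129.8 m
total = 12.28 + 129.8 = 142 m

142 m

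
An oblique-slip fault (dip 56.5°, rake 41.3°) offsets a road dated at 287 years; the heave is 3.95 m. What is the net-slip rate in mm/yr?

37.8 mm/yr

dip-slip = heave / cos(dip) = 3.95 / cos(56.5°) = 7.157 m
net slip = dip-slip / sin(rake) = 7.157 / sin(41.3°) = 10.84 m
rate = 10.84 m / 287 years = 0.0378 m/yr = 37.8 mm/yr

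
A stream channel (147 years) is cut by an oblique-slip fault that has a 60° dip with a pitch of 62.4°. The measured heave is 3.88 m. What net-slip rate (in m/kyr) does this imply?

dip-slip = heave / cos(dip) = 3.88 / cos(60°) = 7.760 m
net slip = dip-slip / sin(rake) = 7.760 / sin(62.4°) = 8.756 m
rate = 8.756 m / 147 years = 0.0596 m/yr = 59.6 m/kyr

59.6 m/kyr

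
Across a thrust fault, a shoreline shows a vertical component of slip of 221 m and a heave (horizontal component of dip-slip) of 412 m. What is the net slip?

net slip = √(throw² + heave²) = √(221² + 412²) = 468 m

468 m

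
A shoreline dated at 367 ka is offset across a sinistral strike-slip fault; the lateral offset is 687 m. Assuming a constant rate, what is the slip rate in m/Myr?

rate = 687 m / 367 ka = 0.00187 m/yr = 1870 m/Myr

1870 m/Myr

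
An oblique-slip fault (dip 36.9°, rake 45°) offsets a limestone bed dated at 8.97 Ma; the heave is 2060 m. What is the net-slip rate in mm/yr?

0.406 mm/yr

dip-slip = heave / cos(dip) = 2060 / cos(36.9°) = 2576 m
net slip = dip-slip / sin(rake) = 2576 / sin(45°) = 3643 m
rate = 3643 m / 8.97 Ma = 0.000406 m/yr = 0.406 mm/yr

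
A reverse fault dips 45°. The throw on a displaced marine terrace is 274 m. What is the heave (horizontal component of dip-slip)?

heave = throw / tan(dip) = 274 / tan(45°) = 274 m

274 m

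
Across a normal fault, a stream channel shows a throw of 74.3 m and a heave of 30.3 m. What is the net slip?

80.2 m

net slip = √(throw² + heave²) = √(74.3² + 30.3²) = 80.2 m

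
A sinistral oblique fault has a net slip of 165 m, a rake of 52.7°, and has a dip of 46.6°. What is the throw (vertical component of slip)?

dip-slip = net slip × sin(rake) = 165 m × sin(52.7°) = 131.3 m
throw = dip-slip × sin(dip) = 131.3 × sin(46.6°) = 95.4 m

95.4 m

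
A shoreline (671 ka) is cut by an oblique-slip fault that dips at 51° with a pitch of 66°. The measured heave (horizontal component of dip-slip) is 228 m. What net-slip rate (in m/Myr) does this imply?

dip-slip = heave / cos(dip) = 228 / cos(51°) = 362.3 m
net slip = dip-slip / sin(rake) = 362.3 / sin(66°) = 396.6 m
rate = 396.6 m / 671 ka = 0.000591 m/yr = 591 m/Myr

591 m/Myr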